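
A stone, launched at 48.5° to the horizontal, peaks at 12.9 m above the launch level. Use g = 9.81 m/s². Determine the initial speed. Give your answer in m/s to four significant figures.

21.24 m/s

At the peak v_y = 0, so v_y0 = √(2gH) = √(2 × 9.81 × 12.9) = 15.91 m/s.
v_y0 = v₀ sin θ ⇒ v₀ = 15.91 / sin 48.5° = 21.24 m/s.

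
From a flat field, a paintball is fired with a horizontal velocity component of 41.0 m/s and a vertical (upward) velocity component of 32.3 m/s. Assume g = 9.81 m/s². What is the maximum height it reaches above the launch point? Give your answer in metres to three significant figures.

Peak height H = v_y0² / (2g) = 1043.3 / 19.62 = 53.17 m.

53.2 m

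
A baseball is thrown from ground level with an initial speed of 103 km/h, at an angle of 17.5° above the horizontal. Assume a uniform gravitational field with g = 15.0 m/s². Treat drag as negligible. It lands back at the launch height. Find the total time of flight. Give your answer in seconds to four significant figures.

1.147 s

Convert: 103 km/h = 103/3.6 = 28.61 m/s.
Horizontal component vₓ = 28.61 cos 17.5° = 27.29 m/s; vertical v_y0 = 28.61 sin 17.5° = 8.604 m/s.
It returns to y = 0 when t = 2 v_y0 / g = 2(8.604)/15.0 = 1.147 s.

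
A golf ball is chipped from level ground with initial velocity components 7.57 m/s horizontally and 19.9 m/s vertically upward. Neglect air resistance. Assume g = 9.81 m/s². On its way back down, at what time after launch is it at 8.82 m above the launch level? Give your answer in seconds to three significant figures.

3.55 s

Height y(t) = 19.90 t − 4.905 t² = 8.82 gives 4.905 t² − 19.90 t + 8.82 = 0.
t = [19.90 ± √(19.90² − 2·9.81·8.82)] / 9.81 = (19.90 ± 14.93) / 9.81, so t = 0.5064 s or t = 3.551 s.
The descending-branch root is 3.551 s.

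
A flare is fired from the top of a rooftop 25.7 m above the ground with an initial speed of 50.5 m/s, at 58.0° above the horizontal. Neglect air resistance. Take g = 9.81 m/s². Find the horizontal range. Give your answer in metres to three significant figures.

249 m

Components: vₓ = 50.50 cos 58.0° = 26.76 m/s, v_y0 = 50.50 sin 58.0° = 42.83 m/s.
With up positive and y = 0 at the ground: y(t) = 25.7 + (42.83) t − 4.905 t². Setting y = 0 and taking the positive root: t = [42.83 + √(42.83² + 2·9.81·25.7)] / 9.81 = (42.83 + 48.36) / 9.81 = 9.295 s.
Horizontal distance: R = vₓ t = 26.76 × 9.295 = 248.7 m.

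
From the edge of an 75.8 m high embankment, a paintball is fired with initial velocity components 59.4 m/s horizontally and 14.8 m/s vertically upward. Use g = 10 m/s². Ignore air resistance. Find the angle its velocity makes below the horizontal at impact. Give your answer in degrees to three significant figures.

Vertical motion (up positive, ground at y = 0): 5.000 t² − (14.80) t − 75.8 = 0, so t = (14.80 + √(14.80² + 2·10.0·75.8)) / 10.0 = (14.80 + 41.65) / 10.0 = 5.645 s.
At impact: v_y = v_y0 − g t = −41.65 m/s; vₓ = 59.40 m/s.
Angle below horizontal: arctan(|v_y|/vₓ) = arctan(41.65/59.40) = 35.04°.

35.0°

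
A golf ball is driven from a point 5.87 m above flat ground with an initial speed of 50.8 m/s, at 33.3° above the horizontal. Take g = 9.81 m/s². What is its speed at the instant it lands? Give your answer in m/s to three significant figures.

Horizontal component vₓ = 50.80 cos 33.3° = 42.46 m/s; vertical v_y0 = 50.80 sin 33.3° = 27.89 m/s.
Vertical motion (up positive, ground at y = 0): 4.905 t² − (27.89) t − 5.87 = 0, so t = (27.89 + √(27.89² + 2·9.81·5.87)) / 9.81 = (27.89 + 29.88) / 9.81 = 5.889 s.
Vertical velocity at impact: v_y = v_y0 − g t = 27.89 − 9.81 × 5.889 = −29.88 m/s.
Speed: |v| = √(vₓ² + v_y²) = √(42.46² + 29.88²) = 51.92 m/s.

51.9 m/s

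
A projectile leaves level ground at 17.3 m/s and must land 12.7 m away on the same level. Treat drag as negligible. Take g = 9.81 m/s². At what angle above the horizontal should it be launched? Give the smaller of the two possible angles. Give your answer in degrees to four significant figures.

From R = (v₀²/g) sin 2θ: sin 2θ = 9.81 × 12.7 / 299.29 = 0.4163.
2θ = 24.60° or 180° − 24.60° = 155.4°, so θ = 12.30° or 77.70°.
The smaller angle is 12.30°.

12.30°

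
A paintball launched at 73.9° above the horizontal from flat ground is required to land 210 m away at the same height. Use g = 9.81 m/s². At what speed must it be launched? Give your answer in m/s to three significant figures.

62.2 m/s

Level-ground range: R = v₀² sin(2θ)/g, so v₀ = √(gR / sin 2θ).
v₀ = √(9.81 × 210 / sin 147.8°) = √(2060 / 0.5329) = √3866.0 = 62.18 m/s.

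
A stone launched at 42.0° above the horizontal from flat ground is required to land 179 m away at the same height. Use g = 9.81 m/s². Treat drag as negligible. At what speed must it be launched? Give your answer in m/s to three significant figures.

Level-ground range: R = v₀² sin(2θ)/g, so v₀ = √(gR / sin 2θ).
v₀ = √(9.81 × 179 / sin 84.00°) = √(1756 / 0.9945) = √1765.7 = 42.02 m/s.

42.0 m/s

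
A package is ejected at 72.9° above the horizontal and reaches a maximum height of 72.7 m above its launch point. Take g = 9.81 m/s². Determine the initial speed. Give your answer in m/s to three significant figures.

At the peak v_y = 0, so v_y0 = √(2gH) = √(2 × 9.81 × 72.7) = 37.77 m/s.
v_y0 = v₀ sin θ ⇒ v₀ = 37.77 / sin 72.9° = 39.51 m/s.

39.5 m/s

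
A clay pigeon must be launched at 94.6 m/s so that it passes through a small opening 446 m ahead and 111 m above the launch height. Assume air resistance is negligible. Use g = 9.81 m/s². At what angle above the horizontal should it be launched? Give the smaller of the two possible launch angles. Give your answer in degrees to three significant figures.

Trajectory: y = x tanθ − g x² (1 + tan²θ)/(2v₀²). With x = 446, y = 111, v₀ = 94.6, g = 9.81:
109.0 tan²θ − 446 tanθ + (220.0) = 0.
tanθ = [446 ± √(446² − 4 × 109.0 × (220.0))] / (2 × 109.0) = (446 ± 320.9) / 218.1, giving tanθ = 0.5738 or 3.517.
θ = 29.85° or 74.13°; the smaller is 29.85°.

29.8°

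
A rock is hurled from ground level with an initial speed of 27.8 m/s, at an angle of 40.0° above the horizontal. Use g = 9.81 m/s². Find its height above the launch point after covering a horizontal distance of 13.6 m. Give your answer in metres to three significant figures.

Resolve: vₓ = 27.80 cos 40.0° = 21.30 m/s and v_y0 = 27.80 sin 40.0° = 17.87 m/s.
x = vₓ t ⇒ t = 13.6/21.30 = 0.6386 s.
Height: y = v_y0 t − ½ g t² = 17.87 × 0.6386 − 4.905 × 0.6386² = 11.41 − 2.000 = 9.411 m.

9.41 m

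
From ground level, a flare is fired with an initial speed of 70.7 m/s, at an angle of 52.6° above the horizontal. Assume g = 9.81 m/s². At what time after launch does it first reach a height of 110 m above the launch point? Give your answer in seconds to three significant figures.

Horizontal component vₓ = 70.70 cos 52.6° = 42.94 m/s; vertical v_y0 = 70.70 sin 52.6° = 56.17 m/s.
Height y(t) = 56.17 t − 4.905 t² = 110 gives 4.905 t² − 56.17 t + 110 = 0.
Quadratic formula: t = (56.17 ± √996.32) / 9.81 = (56.17 ± 31.56) / 9.81 → t = 2.508 s or 8.943 s.
The first (ascending) time is 2.508 s.

2.51 s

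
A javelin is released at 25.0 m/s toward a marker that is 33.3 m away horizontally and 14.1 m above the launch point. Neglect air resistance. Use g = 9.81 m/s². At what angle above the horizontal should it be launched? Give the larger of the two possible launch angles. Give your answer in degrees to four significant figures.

Trajectory: y = x tanθ − g x² (1 + tan²θ)/(2v₀²). With x = 33.3, y = 14.1, v₀ = 25.0, g = 9.81:
8.703 tan²θ − 33.3 tanθ + (22.80) = 0.
tanθ = [33.3 ± √(33.3² − 4 × 8.703 × (22.80))] / (2 × 8.703) = (33.3 ± 17.75) / 17.41, giving tanθ = 0.8933 or 2.933.
θ = 41.77° or 71.17°; the larger is 71.17°.

71.17°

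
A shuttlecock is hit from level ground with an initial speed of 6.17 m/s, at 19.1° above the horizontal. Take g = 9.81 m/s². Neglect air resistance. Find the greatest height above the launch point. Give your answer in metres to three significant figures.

Resolve: vₓ = 6.170 cos 19.1° = 5.830 m/s and v_y0 = 6.170 sin 19.1° = 2.019 m/s.
At the apex v_y = 0, so H = v_y0²/(2g) = 2.019²/19.62 = 0.2078 m.

0.208 m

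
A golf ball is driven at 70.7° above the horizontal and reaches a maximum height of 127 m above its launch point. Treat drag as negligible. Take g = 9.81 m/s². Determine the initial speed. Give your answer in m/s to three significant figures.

At the peak v_y = 0, so v_y0 = √(2gH) = √(2 × 9.81 × 127) = 49.92 m/s.
v_y0 = v₀ sin θ ⇒ v₀ = 49.92 / sin 70.7° = 52.89 m/s.

52.9 m/s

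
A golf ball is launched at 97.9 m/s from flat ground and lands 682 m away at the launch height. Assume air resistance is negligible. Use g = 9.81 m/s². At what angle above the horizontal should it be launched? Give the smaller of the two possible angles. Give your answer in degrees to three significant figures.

22.1°

Level-ground range R = v₀² sin(2θ)/g ⇒ sin(2θ) = gR/v₀² = 9.81 × 682 / 97.9² = 0.6981.
2θ = 44.27° or 180° − 44.27° = 135.7°, so θ = 22.14° or 67.86°.
The smaller angle is 22.14°.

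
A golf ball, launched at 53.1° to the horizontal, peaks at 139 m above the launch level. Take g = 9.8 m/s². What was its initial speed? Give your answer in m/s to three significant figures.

At the peak v_y = 0, so v_y0 = √(2gH) = √(2 × 9.80 × 139) = 52.20 m/s.
v_y0 = v₀ sin θ ⇒ v₀ = 52.20 / sin 53.1° = 65.27 m/s.

65.3 m/s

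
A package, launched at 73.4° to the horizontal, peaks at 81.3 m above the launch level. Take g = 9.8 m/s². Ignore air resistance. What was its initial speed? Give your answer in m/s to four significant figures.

41.65 m/s

At the peak v_y = 0, so v_y0 = √(2gH) = √(2 × 9.80 × 81.3) = 39.92 m/s.
v_y0 = v₀ sin θ ⇒ v₀ = 39.92 / sin 73.4° = 41.65 m/s.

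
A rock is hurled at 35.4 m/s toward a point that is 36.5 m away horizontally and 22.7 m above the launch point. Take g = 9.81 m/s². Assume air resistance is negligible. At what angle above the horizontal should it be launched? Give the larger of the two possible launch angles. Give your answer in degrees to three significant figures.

Trajectory: y = x tanθ − g x² (1 + tan²θ)/(2v₀²). With x = 36.5, y = 22.7, v₀ = 35.4, g = 9.81:
5.215 tan²θ − 36.5 tanθ + (27.91) = 0.
tanθ = [36.5 ± √(36.5² − 4 × 5.215 × (27.91))] / (2 × 5.215) = (36.5 ± 27.39) / 10.43, giving tanθ = 0.8739 or 6.126.
θ = 41.15° or 80.73°; the larger is 80.73°.

80.7°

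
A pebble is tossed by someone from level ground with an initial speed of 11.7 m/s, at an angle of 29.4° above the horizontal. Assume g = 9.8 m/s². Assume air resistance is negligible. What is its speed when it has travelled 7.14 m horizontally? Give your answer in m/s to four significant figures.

10.25 m/s

Horizontal component vₓ = 11.70 cos 29.4° = 10.19 m/s; vertical v_y0 = 11.70 sin 29.4° = 5.744 m/s.
x = vₓ t ⇒ t = 7.14/10.19 = 0.7005 s.
Vertical velocity there: v_y = v_y0 − g t = 5.744 − 9.80 × 0.7005 = −1.121 m/s.
Speed: √(vₓ² + v_y²) = √(10.19² + 1.121²) = 10.25 m/s.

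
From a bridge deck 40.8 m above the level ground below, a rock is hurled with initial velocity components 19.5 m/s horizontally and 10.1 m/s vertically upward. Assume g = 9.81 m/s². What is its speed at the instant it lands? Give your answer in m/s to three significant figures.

The projectile lands when y = 40.8 + (10.10) t − ½·9.81·t² = 0. Positive root: t = (10.10 + √(10.10² + 2·9.81·40.8)) / 9.81 = (10.10 + 30.04) / 9.81 = 4.092 s.
Vertical velocity at impact: v_y = v_y0 − g t = 10.10 − 9.81 × 4.092 = −30.04 m/s.
Speed: |v| = √(vₓ² + v_y²) = √(19.50² + 30.04²) = 35.82 m/s.

35.8 m/s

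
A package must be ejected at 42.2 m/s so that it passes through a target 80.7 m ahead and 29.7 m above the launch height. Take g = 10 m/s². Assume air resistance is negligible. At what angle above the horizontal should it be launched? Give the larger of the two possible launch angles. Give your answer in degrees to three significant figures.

Trajectory: y = x tanθ − g x² (1 + tan²θ)/(2v₀²). With x = 80.7, y = 29.7, v₀ = 42.2, g = 10.0:
18.28 tan²θ − 80.7 tanθ + (47.98) = 0.
tanθ = [80.7 ± √(80.7² − 4 × 18.28 × (47.98))] / (2 × 18.28) = (80.7 ± 54.80) / 36.57, giving tanθ = 0.7083 or 3.705.
θ = 35.31° or 74.90°; the larger is 74.90°.

74.9°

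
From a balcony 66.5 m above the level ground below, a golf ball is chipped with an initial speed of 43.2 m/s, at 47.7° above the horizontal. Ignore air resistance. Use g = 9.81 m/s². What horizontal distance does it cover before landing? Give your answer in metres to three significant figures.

238 m

Components: vₓ = 43.20 cos 47.7° = 29.07 m/s, v_y0 = 43.20 sin 47.7° = 31.95 m/s.
The projectile lands when y = 66.5 + (31.95) t − ½·9.81·t² = 0. Positive root: t = (31.95 + √(31.95² + 2·9.81·66.5)) / 9.81 = (31.95 + 48.23) / 9.81 = 8.173 s.
Horizontal distance: R = vₓ t = 29.07 × 8.173 = 237.6 m.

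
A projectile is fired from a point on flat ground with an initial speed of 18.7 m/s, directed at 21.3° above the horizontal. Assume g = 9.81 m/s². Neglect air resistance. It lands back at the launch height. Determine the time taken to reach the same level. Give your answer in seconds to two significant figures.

vₓ = 18.70 cos 21.3° = 17.42 m/s; v_y0 = 18.70 sin 21.3° = 6.793 m/s.
Time of flight on level ground: T = 2 v_y0 / g = 2 × 6.793 / 9.81 = 1.385 s.

1.4 s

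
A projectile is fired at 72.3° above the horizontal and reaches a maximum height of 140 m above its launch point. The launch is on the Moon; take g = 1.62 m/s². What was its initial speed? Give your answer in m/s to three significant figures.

At the peak v_y = 0, so v_y0 = √(2gH) = √(2 × 1.62 × 140) = 21.30 m/s.
v_y0 = v₀ sin θ ⇒ v₀ = 21.30 / sin 72.3° = 22.36 m/s.

22.4 m/s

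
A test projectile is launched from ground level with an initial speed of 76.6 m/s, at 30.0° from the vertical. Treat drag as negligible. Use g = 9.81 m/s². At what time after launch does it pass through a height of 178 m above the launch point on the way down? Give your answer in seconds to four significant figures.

9.834 s

Horizontal component vₓ = 76.60 sin 30.0° = 38.30 m/s; vertical v_y0 = 76.60 cos 30.0° = 66.34 m/s.
Height y(t) = 66.34 t − 4.905 t² = 178 gives 4.905 t² − 66.34 t + 178 = 0.
t = [66.34 ± √(66.34² − 2·9.81·178)] / 9.81 = (66.34 ± 30.14) / 9.81, so t = 3.690 s or t = 9.834 s.
The descending-branch root is 9.834 s.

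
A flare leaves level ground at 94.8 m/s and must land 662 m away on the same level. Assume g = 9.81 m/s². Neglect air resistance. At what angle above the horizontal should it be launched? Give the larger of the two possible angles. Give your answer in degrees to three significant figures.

Level-ground range R = v₀² sin(2θ)/g ⇒ sin(2θ) = gR/v₀² = 9.81 × 662 / 94.8² = 0.7226.
2θ = 46.27° or 180° − 46.27° = 133.7°, so θ = 23.14° or 66.86°.
The larger angle is 66.86°.

66.9°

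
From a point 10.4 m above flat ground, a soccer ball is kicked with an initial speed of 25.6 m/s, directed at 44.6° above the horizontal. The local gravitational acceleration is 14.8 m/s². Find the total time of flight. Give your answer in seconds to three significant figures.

Resolve: vₓ = 25.60 cos 44.6° = 18.23 m/s and v_y0 = 25.60 sin 44.6° = 17.98 m/s.
The projectile lands when y = 10.4 + (17.98) t − ½·14.8·t² = 0. Positive root: t = (17.98 + √(17.98² + 2·14.8·10.4)) / 14.8 = (17.98 + 25.12) / 14.8 = 2.912 s.

2.91 s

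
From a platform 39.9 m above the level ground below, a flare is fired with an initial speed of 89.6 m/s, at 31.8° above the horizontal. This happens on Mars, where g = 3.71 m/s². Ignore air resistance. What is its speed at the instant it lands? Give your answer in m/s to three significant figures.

91.2 m/s

vₓ = 89.60 cos 31.8° = 76.15 m/s; v_y0 = 89.60 sin 31.8° = 47.22 m/s.
Vertical motion (up positive, ground at y = 0): 1.855 t² − (47.22) t − 39.9 = 0, so t = (47.22 + √(47.22² + 2·3.71·39.9)) / 3.71 = (47.22 + 50.25) / 3.71 = 26.27 s.
Vertical velocity at impact: v_y = v_y0 − g t = 47.22 − 3.71 × 26.27 = −50.25 m/s.
Speed: |v| = √(vₓ² + v_y²) = √(76.15² + 50.25²) = 91.24 m/s.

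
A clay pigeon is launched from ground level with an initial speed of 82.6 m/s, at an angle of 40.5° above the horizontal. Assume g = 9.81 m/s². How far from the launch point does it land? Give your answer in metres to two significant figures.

690 m

vₓ = 82.60 cos 40.5° = 62.81 m/s; v_y0 = 82.60 sin 40.5° = 53.64 m/s.
Time aloft: T = 2 v_y0 / g = 2 × 53.64 / 9.81 = 10.94 s.
Horizontal distance R = vₓ T = 62.81 × 10.94 = 686.9 m.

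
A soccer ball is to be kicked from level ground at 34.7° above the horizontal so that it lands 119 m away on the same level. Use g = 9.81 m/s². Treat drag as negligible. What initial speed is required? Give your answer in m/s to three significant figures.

From R = (v₀² / g) sin 2θ: v₀ = √(gR / sin 2θ).
v₀ = √(9.81 × 119 / sin 69.40°) = √(1167 / 0.9361) = √1247.1 = 35.31 m/s.

35.3 m/s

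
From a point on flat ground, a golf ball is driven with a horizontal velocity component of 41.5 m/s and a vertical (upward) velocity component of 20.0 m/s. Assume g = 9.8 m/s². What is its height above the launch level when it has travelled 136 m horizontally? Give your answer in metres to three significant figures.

At x = 136 m, t = x/vₓ = 136/41.50 = 3.277 s.
Height: y = v_y0 t − ½ g t² = 20.00 × 3.277 − 4.900 × 3.277² = 65.54 − 52.62 = 12.92 m.

12.9 m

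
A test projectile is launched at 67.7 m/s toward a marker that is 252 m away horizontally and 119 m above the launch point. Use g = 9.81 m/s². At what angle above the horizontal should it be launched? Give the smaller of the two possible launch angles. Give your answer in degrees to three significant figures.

45.7°

Trajectory: y = x tanθ − g x² (1 + tan²θ)/(2v₀²). With x = 252, y = 119, v₀ = 67.7, g = 9.81:
67.96 tan²θ − 252 tanθ + (187.0) = 0.
tanθ = [252 ± √(252² − 4 × 67.96 × (187.0))] / (2 × 67.96) = (252 ± 112.6) / 135.9, giving tanθ = 1.026 or 2.682.
θ = 45.72° or 69.55°; the smaller is 45.72°.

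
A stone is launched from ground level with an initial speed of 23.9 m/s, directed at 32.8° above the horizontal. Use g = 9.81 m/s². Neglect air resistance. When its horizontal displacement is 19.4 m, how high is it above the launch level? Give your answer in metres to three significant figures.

7.93 m

Components: vₓ = 23.90 cos 32.8° = 20.09 m/s, v_y0 = 23.90 sin 32.8° = 12.95 m/s.
Time to reach x = 19.4 m: t = x/vₓ = 19.4/20.09 = 0.9657 s.
Height: y = v_y0 t − ½ g t² = 12.95 × 0.9657 − 4.905 × 0.9657² = 12.50 − 4.574 = 7.928 m.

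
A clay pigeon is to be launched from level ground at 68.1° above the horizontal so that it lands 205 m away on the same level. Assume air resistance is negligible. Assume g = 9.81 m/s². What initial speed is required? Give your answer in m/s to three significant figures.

53.9 m/s

Level-ground range: R = v₀² sin(2θ)/g, so v₀ = √(gR / sin 2θ).
v₀ = √(9.81 × 205 / sin 136.2°) = √(2011 / 0.6921) = √2905.5 = 53.90 m/s.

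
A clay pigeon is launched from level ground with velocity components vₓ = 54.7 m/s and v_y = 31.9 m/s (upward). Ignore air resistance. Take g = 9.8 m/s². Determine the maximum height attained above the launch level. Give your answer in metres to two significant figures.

52 m

At the apex v_y = 0, so H = v_y0²/(2g) = 31.90²/19.60 = 51.92 m.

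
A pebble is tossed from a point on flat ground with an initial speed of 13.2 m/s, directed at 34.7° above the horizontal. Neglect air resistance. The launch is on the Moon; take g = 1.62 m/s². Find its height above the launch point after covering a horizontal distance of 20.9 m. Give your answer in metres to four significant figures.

vₓ = 13.20 cos 34.7° = 10.85 m/s; v_y0 = 13.20 sin 34.7° = 7.514 m/s.
x = vₓ t ⇒ t = 20.9/10.85 = 1.926 s.
Height: y = v_y0 t − ½ g t² = 7.514 × 1.926 − 0.8100 × 1.926² = 14.47 − 3.004 = 11.47 m.

11.47 m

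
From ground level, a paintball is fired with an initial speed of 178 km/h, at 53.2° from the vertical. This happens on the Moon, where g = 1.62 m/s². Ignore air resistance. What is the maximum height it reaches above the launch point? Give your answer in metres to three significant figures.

Convert: 178 km/h = 178/3.6 = 49.44 m/s.
Components: vₓ = 49.44 sin 53.2° = 39.59 m/s, v_y0 = 49.44 cos 53.2° = 29.62 m/s.
Maximum height: H = v_y0² / (2g) = 29.62² / (2 × 1.62) = 270.8 m.

271 m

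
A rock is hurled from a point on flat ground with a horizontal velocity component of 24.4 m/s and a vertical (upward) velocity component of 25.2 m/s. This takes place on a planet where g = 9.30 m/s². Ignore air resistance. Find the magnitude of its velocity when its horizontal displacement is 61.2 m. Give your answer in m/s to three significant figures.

At x = 61.2 m, t = x/vₓ = 61.2/24.40 = 2.508 s.
Vertical velocity there: v_y = v_y0 − g t = 25.20 − 9.30 × 2.508 = 1.874 m/s.
Speed: √(vₓ² + v_y²) = √(24.40² + 1.874²) = 24.47 m/s.

24.5 m/s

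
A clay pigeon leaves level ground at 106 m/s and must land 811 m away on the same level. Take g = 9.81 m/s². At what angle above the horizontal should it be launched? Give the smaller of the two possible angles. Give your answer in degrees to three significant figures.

R = v₀² sin 2θ / g gives sin 2θ = gR/v₀² = 9.81·811/106² = 0.7081.
2θ = 45.08° or 180° − 45.08° = 134.9°, so θ = 22.54° or 67.46°.
The smaller angle is 22.54°.

22.5°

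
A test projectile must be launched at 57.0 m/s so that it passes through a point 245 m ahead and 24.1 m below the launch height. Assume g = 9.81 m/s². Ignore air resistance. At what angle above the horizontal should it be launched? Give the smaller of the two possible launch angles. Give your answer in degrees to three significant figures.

Trajectory: y = x tanθ − g x² (1 + tan²θ)/(2v₀²). With x = 245, y = −24.1, v₀ = 57.0, g = 9.81:
90.62 tan²θ − 245 tanθ + (66.52) = 0.
tanθ = [245 ± √(245² − 4 × 90.62 × (66.52))] / (2 × 90.62) = (245 ± 189.5) / 181.2, giving tanθ = 0.3062 or 2.397.
θ = 17.02° or 67.36°; the smaller is 17.02°.

17.0°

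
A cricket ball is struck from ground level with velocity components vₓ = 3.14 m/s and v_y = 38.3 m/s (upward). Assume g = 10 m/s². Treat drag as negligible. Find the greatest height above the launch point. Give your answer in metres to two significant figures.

Maximum height: H = v_y0² / (2g) = 38.30² / (2 × 10.0) = 73.34 m.

73 m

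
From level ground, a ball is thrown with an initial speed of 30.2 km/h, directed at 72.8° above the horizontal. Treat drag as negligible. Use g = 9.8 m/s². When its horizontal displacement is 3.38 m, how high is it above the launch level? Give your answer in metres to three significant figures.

1.82 m

Convert: 30.2 km/h = 30.2/3.6 = 8.389 m/s.
Resolve: vₓ = 8.389 cos 72.8° = 2.481 m/s and v_y0 = 8.389 sin 72.8° = 8.014 m/s.
Time to reach x = 3.38 m: t = x/vₓ = 3.38/2.481 = 1.363 s.
Height: y = v_y0 t − ½ g t² = 8.014 × 1.363 − 4.900 × 1.363² = 10.92 − 9.097 = 1.822 m.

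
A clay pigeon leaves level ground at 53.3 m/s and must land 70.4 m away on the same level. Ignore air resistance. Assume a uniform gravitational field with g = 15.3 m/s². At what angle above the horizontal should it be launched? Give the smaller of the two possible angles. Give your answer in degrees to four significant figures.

11.14°

Level-ground range R = v₀² sin(2θ)/g ⇒ sin(2θ) = gR/v₀² = 15.3 × 70.4 / 53.3² = 0.3791.
2θ = 22.28° or 180° − 22.28° = 157.7°, so θ = 11.14° or 78.86°.
The smaller angle is 11.14°.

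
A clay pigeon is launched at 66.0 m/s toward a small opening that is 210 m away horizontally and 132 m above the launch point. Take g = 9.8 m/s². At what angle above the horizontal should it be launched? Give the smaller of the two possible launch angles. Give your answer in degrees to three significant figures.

Trajectory: y = x tanθ − g x² (1 + tan²θ)/(2v₀²). With x = 210, y = 132, v₀ = 66.0, g = 9.80:
49.61 tan²θ − 210 tanθ + (181.6) = 0.
tanθ = [210 ± √(210² − 4 × 49.61 × (181.6))] / (2 × 49.61) = (210 ± 89.80) / 99.21, giving tanθ = 1.212 or 3.022.
θ = 50.46° or 71.69°; the smaller is 50.46°.

50.5°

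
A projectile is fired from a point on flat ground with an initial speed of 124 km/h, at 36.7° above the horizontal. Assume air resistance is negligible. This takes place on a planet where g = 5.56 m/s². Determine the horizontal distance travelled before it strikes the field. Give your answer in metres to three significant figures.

204 m

Convert: 124 km/h = 124/3.6 = 34.44 m/s.
vₓ = 34.44 cos 36.7° = 27.62 m/s; v_y0 = 34.44 sin 36.7° = 20.58 m/s.
Flight time T = 2 v_y0 / g = 7.405 s.
Range: R = vₓ T = 27.62 × 7.405 = 204.5 m.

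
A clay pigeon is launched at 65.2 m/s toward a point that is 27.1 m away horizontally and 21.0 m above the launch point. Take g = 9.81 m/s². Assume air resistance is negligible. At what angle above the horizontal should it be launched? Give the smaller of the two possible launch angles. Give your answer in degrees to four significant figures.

Trajectory: y = x tanθ − g x² (1 + tan²θ)/(2v₀²). With x = 27.1, y = 21.0, v₀ = 65.2, g = 9.81:
0.8474 tan²θ − 27.1 tanθ + (21.85) = 0.
tanθ = [27.1 ± √(27.1² − 4 × 0.8474 × (21.85))] / (2 × 0.8474) = (27.1 ± 25.70) / 1.695, giving tanθ = 0.8276 or 31.15.
θ = 39.61° or 88.16°; the smaller is 39.61°.

39.61°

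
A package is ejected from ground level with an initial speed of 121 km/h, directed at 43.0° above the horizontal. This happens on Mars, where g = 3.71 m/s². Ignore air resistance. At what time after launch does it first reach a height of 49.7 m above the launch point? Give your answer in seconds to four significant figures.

Convert: 121 km/h = 121/3.6 = 33.61 m/s.
Components: vₓ = 33.61 cos 43.0° = 24.58 m/s, v_y0 = 33.61 sin 43.0° = 22.92 m/s.
Height y(t) = 22.92 t − 1.855 t² = 49.7 gives 1.855 t² − 22.92 t + 49.7 = 0.
Quadratic formula: t = (22.92 ± √156.68) / 3.71 = (22.92 ± 12.52) / 3.71 → t = 2.805 s or 9.553 s.
The first (ascending) time is 2.805 s.

2.805 s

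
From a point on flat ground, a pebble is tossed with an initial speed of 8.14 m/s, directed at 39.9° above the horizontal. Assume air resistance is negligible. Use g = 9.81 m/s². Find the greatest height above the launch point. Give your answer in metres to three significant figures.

Resolve: vₓ = 8.140 cos 39.9° = 6.245 m/s and v_y0 = 8.140 sin 39.9° = 5.221 m/s.
At the apex v_y = 0, so H = v_y0²/(2g) = 5.221²/19.62 = 1.390 m.

1.39 m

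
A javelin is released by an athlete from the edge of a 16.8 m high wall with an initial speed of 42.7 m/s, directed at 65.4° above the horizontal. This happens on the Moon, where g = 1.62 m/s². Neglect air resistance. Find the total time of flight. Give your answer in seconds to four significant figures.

Resolve: vₓ = 42.70 cos 65.4° = 17.78 m/s and v_y0 = 42.70 sin 65.4° = 38.82 m/s.
With up positive and y = 0 at the ground: y(t) = 16.8 + (38.82) t − 0.8100 t². Setting y = 0 and taking the positive root: t = [38.82 + √(38.82² + 2·1.62·16.8)] / 1.62 = (38.82 + 39.52) / 1.62 = 48.36 s.

48.36 s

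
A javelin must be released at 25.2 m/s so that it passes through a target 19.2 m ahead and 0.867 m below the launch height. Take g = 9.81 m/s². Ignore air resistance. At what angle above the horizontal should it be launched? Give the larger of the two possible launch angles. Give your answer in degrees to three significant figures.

81.4°

Trajectory: y = x tanθ − g x² (1 + tan²θ)/(2v₀²). With x = 19.2, y = −0.867, v₀ = 25.2, g = 9.81:
2.847 tan²θ − 19.2 tanθ + (1.980) = 0.
tanθ = [19.2 ± √(19.2² − 4 × 2.847 × (1.980))] / (2 × 2.847) = (19.2 ± 18.60) / 5.695, giving tanθ = 0.1048 or 6.638.
θ = 5.981° or 81.43°; the larger is 81.43°.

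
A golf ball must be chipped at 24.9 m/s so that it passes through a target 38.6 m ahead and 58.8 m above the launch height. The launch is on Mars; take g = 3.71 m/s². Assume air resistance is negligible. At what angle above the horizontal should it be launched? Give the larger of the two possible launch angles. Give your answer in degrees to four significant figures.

81.21°

Trajectory: y = x tanθ − g x² (1 + tan²θ)/(2v₀²). With x = 38.6, y = 58.8, v₀ = 24.9, g = 3.71:
4.458 tan²θ − 38.6 tanθ + (63.26) = 0.
tanθ = [38.6 ± √(38.6² − 4 × 4.458 × (63.26))] / (2 × 4.458) = (38.6 ± 19.03) / 8.916, giving tanθ = 2.195 or 6.464.
θ = 65.51° or 81.21°; the larger is 81.21°.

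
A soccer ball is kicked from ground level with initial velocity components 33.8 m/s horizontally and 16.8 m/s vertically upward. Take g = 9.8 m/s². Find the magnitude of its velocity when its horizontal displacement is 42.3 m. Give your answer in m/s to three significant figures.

34.1 m/s

Time to reach x = 42.3 m: t = x/vₓ = 42.3/33.80 = 1.251 s.
Vertical velocity there: v_y = v_y0 − g t = 16.80 − 9.80 × 1.251 = 4.536 m/s.
Speed: √(vₓ² + v_y²) = √(33.80² + 4.536²) = 34.10 m/s.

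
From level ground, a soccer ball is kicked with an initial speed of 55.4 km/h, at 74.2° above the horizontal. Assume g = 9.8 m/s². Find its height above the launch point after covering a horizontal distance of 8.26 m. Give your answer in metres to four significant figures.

10.15 m

Convert: 55.4 km/h = 55.4/3.6 = 15.39 m/s.
Components: vₓ = 15.39 cos 74.2° = 4.190 m/s, v_y0 = 15.39 sin 74.2° = 14.81 m/s.
x = vₓ t ⇒ t = 8.26/4.190 = 1.971 s.
Height: y = v_y0 t − ½ g t² = 14.81 × 1.971 − 4.900 × 1.971² = 29.19 − 19.04 = 10.15 m.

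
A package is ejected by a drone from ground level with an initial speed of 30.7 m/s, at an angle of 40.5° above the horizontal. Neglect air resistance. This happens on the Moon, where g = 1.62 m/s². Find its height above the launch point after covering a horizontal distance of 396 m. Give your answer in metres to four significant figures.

105.1 m

Horizontal component vₓ = 30.70 cos 40.5° = 23.34 m/s; vertical v_y0 = 30.70 sin 40.5° = 19.94 m/s.
Time to reach x = 396 m: t = x/vₓ = 396/23.34 = 16.96 s.
Height: y = v_y0 t − ½ g t² = 19.94 × 16.96 − 0.8100 × 16.96² = 338.2 − 233.1 = 105.1 m.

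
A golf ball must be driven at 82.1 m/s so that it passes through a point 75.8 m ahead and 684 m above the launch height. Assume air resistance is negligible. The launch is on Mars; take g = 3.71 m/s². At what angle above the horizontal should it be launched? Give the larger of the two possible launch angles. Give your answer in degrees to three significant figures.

88.4°

Trajectory: y = x tanθ − g x² (1 + tan²θ)/(2v₀²). With x = 75.8, y = 684, v₀ = 82.1, g = 3.71:
1.581 tan²θ − 75.8 tanθ + (685.6) = 0.
tanθ = [75.8 ± √(75.8² − 4 × 1.581 × (685.6))] / (2 × 1.581) = (75.8 ± 37.54) / 3.162, giving tanθ = 12.10 or 35.84.
θ = 85.27° or 88.40°; the larger is 88.40°.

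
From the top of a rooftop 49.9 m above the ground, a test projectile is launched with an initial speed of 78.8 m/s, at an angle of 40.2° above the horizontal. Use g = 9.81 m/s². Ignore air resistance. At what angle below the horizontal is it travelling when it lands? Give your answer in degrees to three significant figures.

vₓ = 78.80 cos 40.2° = 60.19 m/s; v_y0 = 78.80 sin 40.2° = 50.86 m/s.
Vertical motion (up positive, ground at y = 0): 4.905 t² − (50.86) t − 49.9 = 0, so t = (50.86 + √(50.86² + 2·9.81·49.9)) / 9.81 = (50.86 + 59.72) / 9.81 = 11.27 s.
At impact: v_y = v_y0 − g t = −59.72 m/s; vₓ = 60.19 m/s.
Angle below horizontal: arctan(|v_y|/vₓ) = arctan(59.72/60.19) = 44.77°.

44.8°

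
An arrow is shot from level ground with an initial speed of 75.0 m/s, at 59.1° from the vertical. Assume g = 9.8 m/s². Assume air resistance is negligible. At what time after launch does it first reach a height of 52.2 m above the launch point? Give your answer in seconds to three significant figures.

Horizontal component vₓ = 75.00 sin 59.1° = 64.35 m/s; vertical v_y0 = 75.00 cos 59.1° = 38.52 m/s.
Set y = v_y0 t − ½ g t² = 52.2: 4.900 t² − 38.52 t + 52.2 = 0.
Quadratic formula: t = (38.52 ± √460.33) / 9.80 = (38.52 ± 21.46) / 9.80 → t = 1.741 s or 6.119 s.
The first (ascending) time is 1.741 s.

1.74 s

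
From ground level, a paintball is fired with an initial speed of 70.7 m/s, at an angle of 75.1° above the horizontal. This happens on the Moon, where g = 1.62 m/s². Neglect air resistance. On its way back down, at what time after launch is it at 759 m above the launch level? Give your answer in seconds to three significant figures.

71.2 s

vₓ = 70.70 cos 75.1° = 18.18 m/s; v_y0 = 70.70 sin 75.1° = 68.32 m/s.
Require v_y0 t − ½ g t² = 759, i.e. 0.8100 t² − 68.32 t + 759 = 0.
Quadratic formula: t = (68.32 ± √2208.8) / 1.62 = (68.32 ± 47.00) / 1.62 → t = 13.16 s or 71.19 s.
The descending-branch root is 71.19 s.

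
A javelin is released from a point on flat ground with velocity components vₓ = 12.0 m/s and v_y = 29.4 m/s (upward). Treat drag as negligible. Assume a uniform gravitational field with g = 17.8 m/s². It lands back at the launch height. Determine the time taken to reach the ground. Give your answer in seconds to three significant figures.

3.30 s

Time of flight on level ground: T = 2 v_y0 / g = 2 × 29.40 / 17.8 = 3.303 s.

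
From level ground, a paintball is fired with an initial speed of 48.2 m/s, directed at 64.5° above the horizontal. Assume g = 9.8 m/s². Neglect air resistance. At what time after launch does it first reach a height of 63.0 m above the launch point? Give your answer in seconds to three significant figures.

1.82 s

vₓ = 48.20 cos 64.5° = 20.75 m/s; v_y0 = 48.20 sin 64.5° = 43.50 m/s.
Set y = v_y0 t − ½ g t² = 63.0: 4.900 t² − 43.50 t + 63.0 = 0.
t = [43.50 ± √(43.50² − 2·9.80·63.0)] / 9.80 = (43.50 ± 25.65) / 9.80, so t = 1.822 s or t = 7.056 s.
The first (ascending) time is 1.822 s.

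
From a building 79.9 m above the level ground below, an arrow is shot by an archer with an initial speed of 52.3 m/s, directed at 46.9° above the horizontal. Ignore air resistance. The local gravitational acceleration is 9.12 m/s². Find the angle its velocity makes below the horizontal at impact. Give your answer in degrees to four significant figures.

56.50°

Components: vₓ = 52.30 cos 46.9° = 35.74 m/s, v_y0 = 52.30 sin 46.9° = 38.19 m/s.
Vertical motion (up positive, ground at y = 0): 4.560 t² − (38.19) t − 79.9 = 0, so t = (38.19 + √(38.19² + 2·9.12·79.9)) / 9.12 = (38.19 + 54.00) / 9.12 = 10.11 s.
At impact: v_y = v_y0 − g t = −54.00 m/s; vₓ = 35.74 m/s.
Angle below horizontal: arctan(|v_y|/vₓ) = arctan(54.00/35.74) = 56.50°.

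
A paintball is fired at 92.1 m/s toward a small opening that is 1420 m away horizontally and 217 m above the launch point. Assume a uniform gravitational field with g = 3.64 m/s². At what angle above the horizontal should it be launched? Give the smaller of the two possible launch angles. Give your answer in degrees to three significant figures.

Trajectory: y = x tanθ − g x² (1 + tan²θ)/(2v₀²). With x = 1420, y = 217, v₀ = 92.1, g = 3.64:
432.6 tan²θ − 1420 tanθ + (649.6) = 0.
tanθ = [1420 ± √(1420² − 4 × 432.6 × (649.6))] / (2 × 432.6) = (1420 ± 944.5) / 865.3, giving tanθ = 0.5495 or 2.733.
θ = 28.79° or 69.90°; the smaller is 28.79°.

28.8°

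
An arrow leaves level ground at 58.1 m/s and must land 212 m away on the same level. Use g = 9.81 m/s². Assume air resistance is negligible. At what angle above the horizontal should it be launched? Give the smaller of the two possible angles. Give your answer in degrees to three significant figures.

19.0°

Level-ground range R = v₀² sin(2θ)/g ⇒ sin(2θ) = gR/v₀² = 9.81 × 212 / 58.1² = 0.6161.
2θ = 38.03° or 180° − 38.03° = 142.0°, so θ = 19.02° or 70.98°.
The smaller angle is 19.02°.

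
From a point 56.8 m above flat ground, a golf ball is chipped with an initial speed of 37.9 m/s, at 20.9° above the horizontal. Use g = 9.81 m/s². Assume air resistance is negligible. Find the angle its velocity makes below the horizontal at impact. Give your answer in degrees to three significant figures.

Components: vₓ = 37.90 cos 20.9° = 35.41 m/s, v_y0 = 37.90 sin 20.9° = 13.52 m/s.
The projectile lands when y = 56.8 + (13.52) t − ½·9.81·t² = 0. Positive root: t = (13.52 + √(13.52² + 2·9.81·56.8)) / 9.81 = (13.52 + 36.02) / 9.81 = 5.050 s.
At impact: v_y = v_y0 − g t = −36.02 m/s; vₓ = 35.41 m/s.
Angle below horizontal: arctan(|v_y|/vₓ) = arctan(36.02/35.41) = 45.49°.

45.5°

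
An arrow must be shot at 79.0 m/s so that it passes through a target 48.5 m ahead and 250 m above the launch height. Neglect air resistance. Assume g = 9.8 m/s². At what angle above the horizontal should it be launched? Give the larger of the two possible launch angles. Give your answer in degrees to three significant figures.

87.0°

Trajectory: y = x tanθ − g x² (1 + tan²θ)/(2v₀²). With x = 48.5, y = 250, v₀ = 79.0, g = 9.80:
1.847 tan²θ − 48.5 tanθ + (251.8) = 0.
tanθ = [48.5 ± √(48.5² − 4 × 1.847 × (251.8))] / (2 × 1.847) = (48.5 ± 22.18) / 3.694, giving tanθ = 7.127 or 19.13.
θ = 82.01° or 87.01°; the larger is 87.01°.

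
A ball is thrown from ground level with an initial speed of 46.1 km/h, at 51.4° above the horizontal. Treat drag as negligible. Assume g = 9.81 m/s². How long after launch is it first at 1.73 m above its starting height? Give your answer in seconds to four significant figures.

0.1907 s

Convert: 46.1 km/h = 46.1/3.6 = 12.81 m/s.
Components: vₓ = 12.81 cos 51.4° = 7.989 m/s, v_y0 = 12.81 sin 51.4° = 10.01 m/s.
Set y = v_y0 t − ½ g t² = 1.73: 4.905 t² − 10.01 t + 1.73 = 0.
t = [10.01 ± √(10.01² − 2·9.81·1.73)] / 9.81 = (10.01 ± 8.137) / 9.81, so t = 0.1907 s or t = 1.850 s.
The first (ascending) time is 0.1907 s.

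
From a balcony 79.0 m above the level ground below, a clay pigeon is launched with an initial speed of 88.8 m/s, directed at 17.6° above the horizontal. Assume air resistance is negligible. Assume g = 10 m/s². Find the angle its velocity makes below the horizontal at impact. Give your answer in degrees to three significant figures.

29.5°

vₓ = 88.80 cos 17.6° = 84.64 m/s; v_y0 = 88.80 sin 17.6° = 26.85 m/s.
The projectile lands when y = 79.0 + (26.85) t − ½·10.0·t² = 0. Positive root: t = (26.85 + √(26.85² + 2·10.0·79.0)) / 10.0 = (26.85 + 47.97) / 10.0 = 7.482 s.
At impact: v_y = v_y0 − g t = −47.97 m/s; vₓ = 84.64 m/s.
Angle below horizontal: arctan(|v_y|/vₓ) = arctan(47.97/84.64) = 29.54°.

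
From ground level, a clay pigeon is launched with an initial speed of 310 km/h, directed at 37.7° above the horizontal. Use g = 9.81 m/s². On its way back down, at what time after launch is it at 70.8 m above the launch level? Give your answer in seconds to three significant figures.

9.16 s

Convert: 310 km/h = 310/3.6 = 86.11 m/s.
Components: vₓ = 86.11 cos 37.7° = 68.13 m/s, v_y0 = 86.11 sin 37.7° = 52.66 m/s.
Require v_y0 t − ½ g t² = 70.8, i.e. 4.905 t² − 52.66 t + 70.8 = 0.
Quadratic formula: t = (52.66 ± √1383.9) / 9.81 = (52.66 ± 37.20) / 9.81 → t = 1.576 s or 9.160 s.
The descending-branch root is 9.160 s.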